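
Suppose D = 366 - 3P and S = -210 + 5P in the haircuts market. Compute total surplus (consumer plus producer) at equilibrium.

Total surplus = 6000

Equilibrium: 366 - 3P = -210 + 5P gives P* = 72, Q* = 150.
Demand choke price: P = 122; supply starts at P = 42.
CS = ½(122 − 72)(150) = 3750; PS = ½(72 − 42)(150) = 2250.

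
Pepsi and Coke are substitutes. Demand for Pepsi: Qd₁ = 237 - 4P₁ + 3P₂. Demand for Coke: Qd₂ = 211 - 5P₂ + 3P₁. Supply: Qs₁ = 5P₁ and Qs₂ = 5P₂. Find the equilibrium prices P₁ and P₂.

Market 1: 237 - 4P₁ + 3P₂ = 5P₁ → 9P₁ - 3P₂ = 237.
Market 2: 10P₂ - 3P₁ = 211.
Eliminating P₂: 10×(1) + 3×(2) gives 81P₁ = 3003, so P₁ = 1001/27.
Back-substitute into (2): P₂ = (211 + 3×1001/27) / 10 = 290/9.

P₁ = 1001/27, P₂ = 290/9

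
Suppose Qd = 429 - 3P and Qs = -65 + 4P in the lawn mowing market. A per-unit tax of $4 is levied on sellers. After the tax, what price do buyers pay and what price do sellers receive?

Pre-tax equilibrium: P* = 494/7, Q* = 1521/7.
Tax on sellers shifts supply to Qs = -65 + 4(P − 4) = -81 + 4P.
429 - 3P = -81 + 4P gives buyer price Pb = 510/7; sellers receive Ps = 510/7 − 4 = 482/7.
New quantity: Q = 429 − 3(510/7) = 1473/7.

Buyers pay 510/7, sellers receive 482/7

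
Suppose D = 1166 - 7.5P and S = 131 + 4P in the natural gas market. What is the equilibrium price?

P* = 90

Set D = S: 1166 - 7.5P = 131 + 4P.
1035 = 11.5P, so P* = 90.
Q* = 1166 − 7.5(90) = 491.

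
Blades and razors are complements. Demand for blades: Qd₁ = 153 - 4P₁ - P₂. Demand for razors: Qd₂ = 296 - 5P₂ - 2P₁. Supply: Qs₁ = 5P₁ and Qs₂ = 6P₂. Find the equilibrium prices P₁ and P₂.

Market 1: 153 - 4P₁ - P₂ = 5P₁ → 9P₁ + P₂ = 153.
Market 2: 11P₂ + 2P₁ = 296.
Eliminating P₂: 11×(1) − 1×(2) gives 97P₁ = 1387, so P₁ = 1387/97.
Back-substitute into (2): P₂ = (296 − 2×1387/97) / 11 = 2358/97.

P₁ = 1387/97, P₂ = 2358/97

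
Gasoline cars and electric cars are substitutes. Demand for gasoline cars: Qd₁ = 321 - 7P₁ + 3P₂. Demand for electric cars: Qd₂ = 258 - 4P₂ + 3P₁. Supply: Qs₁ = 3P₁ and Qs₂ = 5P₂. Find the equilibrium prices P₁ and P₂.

Market 1: 321 - 7P₁ + 3P₂ = 3P₁ → 10P₁ - 3P₂ = 321.
Market 2: 9P₂ - 3P₁ = 258.
Eliminating P₂: 9×(1) + 3×(2) gives 81P₁ = 3663, so P₁ = 407/9.
Back-substitute into (2): P₂ = (258 + 3×407/9) / 9 = 1181/27.

P₁ = 407/9, P₂ = 1181/27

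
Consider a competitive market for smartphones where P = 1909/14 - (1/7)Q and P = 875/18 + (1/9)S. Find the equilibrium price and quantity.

Set the two price expressions equal: 1909/14 - (1/7)Q = 875/18 + (1/9)Q.
5528/63 = (16/63)Q, so Q* = 345.5.
P* = 1909/14 − (1/7)(345.5) = 87.

P* = 87, Q* = 345.5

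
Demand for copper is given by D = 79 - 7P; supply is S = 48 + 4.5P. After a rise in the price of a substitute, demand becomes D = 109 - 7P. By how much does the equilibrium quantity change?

ΔQ = 270/23

Original equilibrium: P* = 62/23, Q* = 1383/23.
New equilibrium: 109 - 7P = 48 + 4.5P, so 61 = 11.5P and P' = 122/23; Q' = 109 − 7(122/23) = 1653/23.
Change in quantity: 1653/23 − 1383/23 = 270/23.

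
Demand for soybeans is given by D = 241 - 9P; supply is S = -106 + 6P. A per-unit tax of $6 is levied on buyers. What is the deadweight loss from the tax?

Deadweight loss = 64.8

Pre-tax equilibrium: P* = 347/15, Q* = 32.8.
Tax on buyers shifts demand to D = 241 − 9(P + 6) = 187 - 9P.
187 - 9P = -106 + 6P gives seller price Ps = 293/15; buyers pay Pb = 293/15 + 6 = 383/15.
New quantity: Q = 241 − 9(383/15) = 11.2.
DWL = ½ × 6 × (32.8 − 11.2) = 64.8.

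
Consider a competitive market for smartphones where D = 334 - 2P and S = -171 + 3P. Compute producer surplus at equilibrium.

Equilibrium: 334 - 2P = -171 + 3P gives P* = 101, Q* = 132.
Supply starts at P = 57 (where S = 0).
PS = ½(101 − 57)(132) = 2904.

Producer surplus = 2904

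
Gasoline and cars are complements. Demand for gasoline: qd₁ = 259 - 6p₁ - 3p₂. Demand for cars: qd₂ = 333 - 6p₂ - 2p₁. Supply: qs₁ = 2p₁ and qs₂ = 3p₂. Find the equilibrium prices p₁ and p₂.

p₁ = 222/11, p₂ = 1073/33

Market 1: 259 - 6p₁ - 3p₂ = 2p₁ → 8p₁ + 3p₂ = 259.
Market 2: 9p₂ + 2p₁ = 333.
Eliminating p₂: 9×(1) − 3×(2) gives 66p₁ = 1332, so p₁ = 222/11.
Back-substitute into (2): p₂ = (333 − 2×222/11) / 9 = 1073/33.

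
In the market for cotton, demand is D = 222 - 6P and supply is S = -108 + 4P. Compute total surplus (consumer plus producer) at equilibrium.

Total surplus = 120

Equilibrium: 222 - 6P = -108 + 4P gives P* = 33, Q* = 24.
Demand choke price: P = 37; supply starts at P = 27.
CS = ½(37 − 33)(24) = 48; PS = ½(33 − 27)(24) = 72.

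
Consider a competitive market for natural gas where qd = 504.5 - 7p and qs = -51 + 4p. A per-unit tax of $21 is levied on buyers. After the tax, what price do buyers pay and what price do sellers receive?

Buyers pay 1279/22, sellers receive 817/22

Pre-tax equilibrium: p* = 50.5, q* = 151.
Tax on buyers shifts demand to qd = 504.5 − 7(p + 21) = 357.5 - 7p.
357.5 - 7p = -51 + 4p gives seller price ps = 817/22; buyers pay pb = 817/22 + 21 = 1279/22.
New quantity: q = 504.5 − 7(1279/22) = 1073/11.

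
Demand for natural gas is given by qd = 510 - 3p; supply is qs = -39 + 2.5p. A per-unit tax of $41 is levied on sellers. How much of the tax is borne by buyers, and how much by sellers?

Pre-tax equilibrium: p* = 1098/11, q* = 2316/11.
Tax on sellers shifts supply to qs = -39 + 2.5(p − 41) = -141.5 + 2.5p.
510 - 3p = -141.5 + 2.5p gives buyer price pb = 1303/11; sellers receive ps = 1303/11 − 41 = 852/11.
New quantity: q = 510 − 3(1303/11) = 1701/11.
Buyer burden = 1303/11 − 1098/11 = 205/11; seller burden = 1098/11 − 852/11 = 246/11.

Buyers bear 205/11, sellers bear 246/11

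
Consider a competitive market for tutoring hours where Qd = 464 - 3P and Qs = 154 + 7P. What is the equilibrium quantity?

Q* = 371

Set Qd = Qs: 464 - 3P = 154 + 7P.
310 = 10P, so P* = 31.
Q* = 464 − 3(31) = 371.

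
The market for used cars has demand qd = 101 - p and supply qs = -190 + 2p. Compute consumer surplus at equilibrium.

Consumer surplus = 8

Equilibrium: 101 - p = -190 + 2p gives p* = 97, q* = 4.
Demand choke price (qd = 0): p = 101.
CS = ½(101 − 97)(4) = 8.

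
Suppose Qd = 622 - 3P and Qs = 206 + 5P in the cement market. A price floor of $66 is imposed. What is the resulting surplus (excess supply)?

Equilibrium price would be P* = 52, so the floor at 66 binds.
At P = 66: Qd = 424, Qs = 536.
Surplus = 536 − 424 = 112.

Surplus = 112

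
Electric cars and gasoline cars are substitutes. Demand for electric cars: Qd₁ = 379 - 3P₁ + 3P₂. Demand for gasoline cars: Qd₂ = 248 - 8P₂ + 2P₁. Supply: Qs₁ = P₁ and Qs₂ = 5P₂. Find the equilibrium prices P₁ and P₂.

P₁ = 5671/46, P₂ = 875/23

Market 1: 379 - 3P₁ + 3P₂ = P₁ → 4P₁ - 3P₂ = 379.
Market 2: 13P₂ - 2P₁ = 248.
Eliminating P₂: 13×(1) + 3×(2) gives 46P₁ = 5671, so P₁ = 5671/46.
Back-substitute into (2): P₂ = (248 + 2×5671/46) / 13 = 875/23.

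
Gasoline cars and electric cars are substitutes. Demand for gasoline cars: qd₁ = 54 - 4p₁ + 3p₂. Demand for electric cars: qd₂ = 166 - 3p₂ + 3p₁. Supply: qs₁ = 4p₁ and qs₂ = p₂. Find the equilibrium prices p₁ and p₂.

Market 1: 54 - 4p₁ + 3p₂ = 4p₁ → 8p₁ - 3p₂ = 54.
Market 2: 4p₂ - 3p₁ = 166.
Eliminating p₂: 4×(1) + 3×(2) gives 23p₁ = 714, so p₁ = 714/23.
Back-substitute into (2): p₂ = (166 + 3×714/23) / 4 = 1490/23.

p₁ = 714/23, p₂ = 1490/23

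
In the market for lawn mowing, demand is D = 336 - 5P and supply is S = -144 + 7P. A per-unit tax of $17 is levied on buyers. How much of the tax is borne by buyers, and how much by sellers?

Pre-tax equilibrium: P* = 40, Q* = 136.
Tax on buyers shifts demand to D = 336 − 5(P + 17) = 251 - 5P.
251 - 5P = -144 + 7P gives seller price Ps = 395/12; buyers pay Pb = 395/12 + 17 = 599/12.
New quantity: Q = 336 − 5(599/12) = 1037/12.
Buyer burden = 599/12 − 40 = 119/12; seller burden = 40 − 395/12 = 85/12.

Buyers bear 119/12, sellers bear 85/12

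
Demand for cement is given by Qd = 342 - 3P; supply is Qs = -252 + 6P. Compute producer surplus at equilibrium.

Equilibrium: 342 - 3P = -252 + 6P gives P* = 66, Q* = 144.
Supply starts at P = 42 (where Qs = 0).
PS = ½(66 − 42)(144) = 1728.

Producer surplus = 1728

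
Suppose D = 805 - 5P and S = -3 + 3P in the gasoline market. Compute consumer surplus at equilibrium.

Consumer surplus = 9000

Equilibrium: 805 - 5P = -3 + 3P gives P* = 101, Q* = 300.
Demand choke price (D = 0): P = 161.
CS = ½(161 − 101)(300) = 9000.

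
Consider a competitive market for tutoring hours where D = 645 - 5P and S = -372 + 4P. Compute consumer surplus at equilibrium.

Consumer surplus = 640

Equilibrium: 645 - 5P = -372 + 4P gives P* = 113, Q* = 80.
Demand choke price (D = 0): P = 129.
CS = ½(129 − 113)(80) = 640.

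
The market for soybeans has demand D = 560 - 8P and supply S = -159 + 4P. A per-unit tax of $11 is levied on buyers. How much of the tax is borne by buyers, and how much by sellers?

Pre-tax equilibrium: P* = 719/12, Q* = 242/3.
Tax on buyers shifts demand to D = 560 − 8(P + 11) = 472 - 8P.
472 - 8P = -159 + 4P gives seller price Ps = 631/12; buyers pay Pb = 631/12 + 11 = 763/12.
New quantity: Q = 560 − 8(763/12) = 154/3.
Buyer burden = 763/12 − 719/12 = 11/3; seller burden = 719/12 − 631/12 = 22/3.

Buyers bear 11/3, sellers bear 22/3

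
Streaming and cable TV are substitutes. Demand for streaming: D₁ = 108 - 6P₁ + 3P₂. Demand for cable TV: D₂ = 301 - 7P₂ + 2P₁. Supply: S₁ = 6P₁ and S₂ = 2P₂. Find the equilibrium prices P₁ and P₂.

Market 1: 108 - 6P₁ + 3P₂ = 6P₁ → 12P₁ - 3P₂ = 108.
Market 2: 9P₂ - 2P₁ = 301.
Eliminating P₂: 9×(1) + 3×(2) gives 102P₁ = 1875, so P₁ = 625/34.
Back-substitute into (2): P₂ = (301 + 2×625/34) / 9 = 638/17.

P₁ = 625/34, P₂ = 638/17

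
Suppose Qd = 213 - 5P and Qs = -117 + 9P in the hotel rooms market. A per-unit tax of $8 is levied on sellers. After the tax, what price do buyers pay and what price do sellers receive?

Buyers pay 201/7, sellers receive 145/7

Pre-tax equilibrium: P* = 165/7, Q* = 666/7.
Tax on sellers shifts supply to Qs = -117 + 9(P − 8) = -189 + 9P.
213 - 5P = -189 + 9P gives buyer price Pb = 201/7; sellers receive Ps = 201/7 − 8 = 145/7.
New quantity: Q = 213 − 5(201/7) = 486/7.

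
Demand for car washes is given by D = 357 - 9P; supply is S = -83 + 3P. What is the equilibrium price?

Set D = S: 357 - 9P = -83 + 3P.
440 = 12P, so P* = 110/3.
Q* = 357 − 9(110/3) = 27.

P* = 110/3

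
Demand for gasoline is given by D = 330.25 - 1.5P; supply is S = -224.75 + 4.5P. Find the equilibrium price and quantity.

Set D = S: 330.25 - 1.5P = -224.75 + 4.5P.
555 = 6P, so P* = 92.5.
Q* = 330.25 − 1.5(92.5) = 191.5.

P* = 92.5, Q* = 191.5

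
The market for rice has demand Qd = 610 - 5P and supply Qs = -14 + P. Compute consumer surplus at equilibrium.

Consumer surplus = 810

Equilibrium: 610 - 5P = -14 + P gives P* = 104, Q* = 90.
Demand choke price (Qd = 0): P = 122.
CS = ½(122 − 104)(90) = 810.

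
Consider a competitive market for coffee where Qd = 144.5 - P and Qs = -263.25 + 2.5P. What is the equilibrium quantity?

Set Qd = Qs: 144.5 - P = -263.25 + 2.5P.
407.75 = 3.5P, so P* = 116.5.
Q* = 144.5 − 1(116.5) = 28.

Q* = 28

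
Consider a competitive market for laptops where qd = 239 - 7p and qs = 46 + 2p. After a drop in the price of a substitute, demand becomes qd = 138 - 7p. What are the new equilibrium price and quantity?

Original equilibrium: p* = 193/9, q* = 800/9.
New equilibrium: 138 - 7p = 46 + 2p, so 92 = 9p and p' = 92/9; q' = 138 − 7(92/9) = 598/9.

p' = 92/9, q' = 598/9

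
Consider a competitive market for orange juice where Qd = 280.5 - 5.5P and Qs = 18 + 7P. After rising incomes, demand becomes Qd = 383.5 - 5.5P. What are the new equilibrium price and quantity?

P' = 29.24, Q' = 222.68

Original equilibrium: P* = 21, Q* = 165.
New equilibrium: 383.5 - 5.5P = 18 + 7P, so 365.5 = 12.5P and P' = 29.24; Q' = 383.5 − 5.5(29.24) = 222.68.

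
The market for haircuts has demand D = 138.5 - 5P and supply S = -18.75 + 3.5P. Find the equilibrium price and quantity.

P* = 18.5, Q* = 46

Set D = S: 138.5 - 5P = -18.75 + 3.5P.
157.25 = 8.5P, so P* = 18.5.
Q* = 138.5 − 5(18.5) = 46.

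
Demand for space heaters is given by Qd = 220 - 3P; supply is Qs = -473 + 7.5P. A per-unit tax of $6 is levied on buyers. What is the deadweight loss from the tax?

Pre-tax equilibrium: P* = 66, Q* = 22.
Tax on buyers shifts demand to Qd = 220 − 3(P + 6) = 202 - 3P.
202 - 3P = -473 + 7.5P gives seller price Ps = 450/7; buyers pay Pb = 450/7 + 6 = 492/7.
New quantity: Q = 220 − 3(492/7) = 64/7.
DWL = ½ × 6 × (22 − 64/7) = 270/7.

Deadweight loss = 270/7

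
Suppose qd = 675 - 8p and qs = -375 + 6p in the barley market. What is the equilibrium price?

Set qd = qs: 675 - 8p = -375 + 6p.
1050 = 14p, so p* = 75.
q* = 675 − 8(75) = 75.

p* = 75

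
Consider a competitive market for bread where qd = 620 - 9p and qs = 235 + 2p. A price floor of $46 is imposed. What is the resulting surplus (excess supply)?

Surplus = 121

Equilibrium price would be p* = 35, so the floor at 46 binds.
At p = 46: qd = 206, qs = 327.
Surplus = 327 − 206 = 121.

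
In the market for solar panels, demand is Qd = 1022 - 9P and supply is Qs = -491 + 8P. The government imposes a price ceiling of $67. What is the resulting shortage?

Equilibrium price would be P* = 89, so the ceiling at 67 binds.
At P = 67: Qd = 1022 − 9(67) = 419, Qs = -491 + 8(67) = 45.
Shortage = 419 − 45 = 374.

Shortage = 374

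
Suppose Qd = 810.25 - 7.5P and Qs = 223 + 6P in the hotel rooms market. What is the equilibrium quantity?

Set Qd = Qs: 810.25 - 7.5P = 223 + 6P.
587.25 = 13.5P, so P* = 43.5.
Q* = 810.25 − 7.5(43.5) = 484.

Q* = 484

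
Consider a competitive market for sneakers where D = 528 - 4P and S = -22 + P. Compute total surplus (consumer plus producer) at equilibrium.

Equilibrium: 528 - 4P = -22 + P gives P* = 110, Q* = 88.
Demand choke price: P = 132; supply starts at P = 22.
CS = ½(132 − 110)(88) = 968; PS = ½(110 − 22)(88) = 3872.

Total surplus = 4840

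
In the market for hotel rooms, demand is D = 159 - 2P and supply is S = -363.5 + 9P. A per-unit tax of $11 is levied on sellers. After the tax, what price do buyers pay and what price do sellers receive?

Pre-tax equilibrium: P* = 47.5, Q* = 64.
Tax on sellers shifts supply to S = -363.5 + 9(P − 11) = -462.5 + 9P.
159 - 2P = -462.5 + 9P gives buyer price Pb = 56.5; sellers receive Ps = 56.5 − 11 = 45.5.
New quantity: Q = 159 − 2(56.5) = 46.

Buyers pay $56.5, sellers receive $45.5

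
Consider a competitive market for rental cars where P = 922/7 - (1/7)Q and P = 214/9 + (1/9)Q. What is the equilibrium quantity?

Q* = 425

Set the two price expressions equal: 922/7 - (1/7)Q = 214/9 + (1/9)Q.
6800/63 = (16/63)Q, so Q* = 425.
P* = 922/7 − (1/7)(425) = 71.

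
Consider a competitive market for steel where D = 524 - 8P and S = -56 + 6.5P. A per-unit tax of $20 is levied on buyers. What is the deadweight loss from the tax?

Deadweight loss = 20800/29

Pre-tax equilibrium: P* = 40, Q* = 204.
Tax on buyers shifts demand to D = 524 − 8(P + 20) = 364 - 8P.
364 - 8P = -56 + 6.5P gives seller price Ps = 840/29; buyers pay Pb = 840/29 + 20 = 1420/29.
New quantity: Q = 524 − 8(1420/29) = 3836/29.
DWL = ½ × 20 × (204 − 3836/29) = 20800/29.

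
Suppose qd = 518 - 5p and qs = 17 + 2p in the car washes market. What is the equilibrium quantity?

Set qd = qs: 518 - 5p = 17 + 2p.
501 = 7p, so p* = 501/7.
q* = 518 − 5(501/7) = 1121/7.

q* = 1121/7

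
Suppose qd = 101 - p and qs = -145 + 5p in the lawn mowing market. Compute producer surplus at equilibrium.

Equilibrium: 101 - p = -145 + 5p gives p* = 41, q* = 60.
Supply starts at p = 29 (where qs = 0).
PS = ½(41 − 29)(60) = 360.

Producer surplus = 360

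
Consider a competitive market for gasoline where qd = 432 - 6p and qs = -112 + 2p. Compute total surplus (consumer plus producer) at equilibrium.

Total surplus = 192

Equilibrium: 432 - 6p = -112 + 2p gives p* = 68, q* = 24.
Demand choke price: p = 72; supply starts at p = 56.
CS = ½(72 − 68)(24) = 48; PS = ½(68 − 56)(24) = 144.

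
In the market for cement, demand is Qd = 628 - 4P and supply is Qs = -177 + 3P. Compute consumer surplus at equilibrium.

Consumer surplus = 3528

Equilibrium: 628 - 4P = -177 + 3P gives P* = 115, Q* = 168.
Demand choke price (Qd = 0): P = 157.
CS = ½(157 − 115)(168) = 3528.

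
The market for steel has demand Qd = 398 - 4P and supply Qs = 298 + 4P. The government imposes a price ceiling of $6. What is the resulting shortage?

Shortage = 52

Equilibrium price would be P* = 12.5, so the ceiling at 6 binds.
At P = 6: Qd = 398 − 4(6) = 374, Qs = 298 + 4(6) = 322.
Shortage = 374 − 322 = 52.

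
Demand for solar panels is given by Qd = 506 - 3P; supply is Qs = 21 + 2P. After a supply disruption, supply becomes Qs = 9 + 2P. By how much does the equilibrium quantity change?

Original equilibrium: P* = 97, Q* = 215.
New equilibrium: 506 - 3P = 9 + 2P, so 497 = 5P and P' = 99.4; Q' = 506 − 3(99.4) = 207.8.
Change in quantity: 207.8 − 215 = -7.2.

ΔQ = -7.2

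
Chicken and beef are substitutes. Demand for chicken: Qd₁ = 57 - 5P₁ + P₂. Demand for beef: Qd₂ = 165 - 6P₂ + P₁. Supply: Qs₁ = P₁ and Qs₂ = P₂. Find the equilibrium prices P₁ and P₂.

P₁ = 564/41, P₂ = 1047/41

Market 1: 57 - 5P₁ + P₂ = P₁ → 6P₁ - P₂ = 57.
Market 2: 7P₂ - P₁ = 165.
Eliminating P₂: 7×(1) + 1×(2) gives 41P₁ = 564, so P₁ = 564/41.
Back-substitute into (2): P₂ = (165 + 1×564/41) / 7 = 1047/41.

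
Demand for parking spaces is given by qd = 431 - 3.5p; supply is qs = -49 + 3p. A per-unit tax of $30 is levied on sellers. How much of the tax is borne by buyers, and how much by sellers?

Pre-tax equilibrium: p* = 960/13, q* = 2243/13.
Tax on sellers shifts supply to qs = -49 + 3(p − 30) = -139 + 3p.
431 - 3.5p = -139 + 3p gives buyer price pb = 1140/13; sellers receive ps = 1140/13 − 30 = 750/13.
New quantity: q = 431 − 3.5(1140/13) = 1613/13.
Buyer burden = 1140/13 − 960/13 = 180/13; seller burden = 960/13 − 750/13 = 210/13.

Buyers bear 180/13, sellers bear 210/13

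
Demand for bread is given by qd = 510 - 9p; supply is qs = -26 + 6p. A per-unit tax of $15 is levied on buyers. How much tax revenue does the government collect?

Tax revenue = 2016

Pre-tax equilibrium: p* = 536/15, q* = 188.4.
Tax on buyers shifts demand to qd = 510 − 9(p + 15) = 375 - 9p.
375 - 9p = -26 + 6p gives seller price ps = 401/15; buyers pay pb = 401/15 + 15 = 626/15.
New quantity: q = 510 − 9(626/15) = 134.4.
Revenue = 15 × 134.4 = 2016.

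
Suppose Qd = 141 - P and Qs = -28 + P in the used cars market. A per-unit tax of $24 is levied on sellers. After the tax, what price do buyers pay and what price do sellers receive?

Buyers pay $96.5, sellers receive $72.5

Pre-tax equilibrium: P* = 84.5, Q* = 56.5.
Tax on sellers shifts supply to Qs = -28 + 1(P − 24) = -52 + P.
141 - P = -52 + P gives buyer price Pb = 96.5; sellers receive Ps = 96.5 − 24 = 72.5.
New quantity: Q = 141 − 1(96.5) = 44.5.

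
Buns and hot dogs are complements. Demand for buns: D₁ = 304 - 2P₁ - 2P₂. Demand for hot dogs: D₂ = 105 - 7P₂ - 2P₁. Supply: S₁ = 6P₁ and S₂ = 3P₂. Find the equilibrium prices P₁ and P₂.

Market 1: 304 - 2P₁ - 2P₂ = 6P₁ → 8P₁ + 2P₂ = 304.
Market 2: 10P₂ + 2P₁ = 105.
Eliminating P₂: 10×(1) − 2×(2) gives 76P₁ = 2830, so P₁ = 1415/38.
Back-substitute into (2): P₂ = (105 − 2×1415/38) / 10 = 58/19.

P₁ = 1415/38, P₂ = 58/19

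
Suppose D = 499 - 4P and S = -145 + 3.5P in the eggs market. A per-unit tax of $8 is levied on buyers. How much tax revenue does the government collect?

Tax revenue = 1124.8

Pre-tax equilibrium: P* = 1288/15, Q* = 2333/15.
Tax on buyers shifts demand to D = 499 − 4(P + 8) = 467 - 4P.
467 - 4P = -145 + 3.5P gives seller price Ps = 81.6; buyers pay Pb = 81.6 + 8 = 89.6.
New quantity: Q = 499 − 4(89.6) = 140.6.
Revenue = 8 × 140.6 = 1124.8.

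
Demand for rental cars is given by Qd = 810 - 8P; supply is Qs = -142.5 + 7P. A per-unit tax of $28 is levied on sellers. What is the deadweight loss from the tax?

Deadweight loss = 21952/15

Pre-tax equilibrium: P* = 63.5, Q* = 302.
Tax on sellers shifts supply to Qs = -142.5 + 7(P − 28) = -338.5 + 7P.
810 - 8P = -338.5 + 7P gives buyer price Pb = 2297/30; sellers receive Ps = 2297/30 − 28 = 1457/30.
New quantity: Q = 810 − 8(2297/30) = 2962/15.
DWL = ½ × 28 × (302 − 2962/15) = 21952/15.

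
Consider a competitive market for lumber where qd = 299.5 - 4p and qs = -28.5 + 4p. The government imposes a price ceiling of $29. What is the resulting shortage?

Shortage = 96

Equilibrium price would be p* = 41, so the ceiling at 29 binds.
At p = 29: qd = 299.5 − 4(29) = 183.5, qs = -28.5 + 4(29) = 87.5.
Shortage = 183.5 − 87.5 = 96.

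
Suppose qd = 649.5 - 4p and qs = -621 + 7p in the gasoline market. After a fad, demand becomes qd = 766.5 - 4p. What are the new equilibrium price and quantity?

Original equilibrium: p* = 115.5, q* = 187.5.
New equilibrium: 766.5 - 4p = -621 + 7p, so 1387.5 = 11p and p' = 2775/22; q' = 766.5 − 4(2775/22) = 5763/22.

p' = 2775/22, q' = 5763/22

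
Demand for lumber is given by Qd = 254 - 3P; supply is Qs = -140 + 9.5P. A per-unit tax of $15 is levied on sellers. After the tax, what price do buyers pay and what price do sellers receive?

Pre-tax equilibrium: P* = 31.52, Q* = 159.44.
Tax on sellers shifts supply to Qs = -140 + 9.5(P − 15) = -282.5 + 9.5P.
254 - 3P = -282.5 + 9.5P gives buyer price Pb = 42.92; sellers receive Ps = 42.92 − 15 = 27.92.
New quantity: Q = 254 − 3(42.92) = 125.24.

Buyers pay $42.92, sellers receive $27.92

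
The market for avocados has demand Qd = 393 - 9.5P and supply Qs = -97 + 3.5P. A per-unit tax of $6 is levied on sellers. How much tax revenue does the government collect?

Tax revenue = 1527/13

Pre-tax equilibrium: P* = 490/13, Q* = 454/13.
Tax on sellers shifts supply to Qs = -97 + 3.5(P − 6) = -118 + 3.5P.
393 - 9.5P = -118 + 3.5P gives buyer price Pb = 511/13; sellers receive Ps = 511/13 − 6 = 433/13.
New quantity: Q = 393 − 9.5(511/13) = 509/26.
Revenue = 6 × 509/26 = 1527/13.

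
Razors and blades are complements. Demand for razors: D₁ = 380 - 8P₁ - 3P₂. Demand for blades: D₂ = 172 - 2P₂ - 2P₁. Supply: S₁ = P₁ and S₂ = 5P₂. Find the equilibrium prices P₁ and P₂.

Market 1: 380 - 8P₁ - 3P₂ = P₁ → 9P₁ + 3P₂ = 380.
Market 2: 7P₂ + 2P₁ = 172.
Eliminating P₂: 7×(1) − 3×(2) gives 57P₁ = 2144, so P₁ = 2144/57.
Back-substitute into (2): P₂ = (172 − 2×2144/57) / 7 = 788/57.

P₁ = 2144/57, P₂ = 788/57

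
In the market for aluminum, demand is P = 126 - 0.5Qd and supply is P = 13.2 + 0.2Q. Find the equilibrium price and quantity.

P* = 318/7, Q* = 1128/7

Set the two price expressions equal: 126 - 0.5Q = 13.2 + 0.2Q.
112.8 = 0.7Q, so Q* = 1128/7.
P* = 126 − (0.5)(1128/7) = 318/7.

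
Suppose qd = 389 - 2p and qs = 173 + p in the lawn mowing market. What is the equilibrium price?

Set qd = qs: 389 - 2p = 173 + p.
216 = 3p, so p* = 72.
q* = 389 − 2(72) = 245.

p* = 72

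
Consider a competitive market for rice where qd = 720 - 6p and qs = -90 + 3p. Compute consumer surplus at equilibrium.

Consumer surplus = 2700

Equilibrium: 720 - 6p = -90 + 3p gives p* = 90, q* = 180.
Demand choke price (qd = 0): p = 120.
CS = ½(120 − 90)(180) = 2700.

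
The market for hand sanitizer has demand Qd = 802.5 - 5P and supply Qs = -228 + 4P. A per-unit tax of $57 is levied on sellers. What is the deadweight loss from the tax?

Deadweight loss = 3610

Pre-tax equilibrium: P* = 114.5, Q* = 230.
Tax on sellers shifts supply to Qs = -228 + 4(P − 57) = -456 + 4P.
802.5 - 5P = -456 + 4P gives buyer price Pb = 839/6; sellers receive Ps = 839/6 − 57 = 497/6.
New quantity: Q = 802.5 − 5(839/6) = 310/3.
DWL = ½ × 57 × (230 − 310/3) = 3610.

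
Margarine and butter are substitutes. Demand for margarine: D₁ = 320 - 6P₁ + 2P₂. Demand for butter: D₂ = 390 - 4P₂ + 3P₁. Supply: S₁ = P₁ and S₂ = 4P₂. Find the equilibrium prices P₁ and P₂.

P₁ = 66.8, P₂ = 73.8

Market 1: 320 - 6P₁ + 2P₂ = P₁ → 7P₁ - 2P₂ = 320.
Market 2: 8P₂ - 3P₁ = 390.
Eliminating P₂: 8×(1) + 2×(2) gives 50P₁ = 3340, so P₁ = 66.8.
Back-substitute into (2): P₂ = (390 + 3×66.8) / 8 = 73.8.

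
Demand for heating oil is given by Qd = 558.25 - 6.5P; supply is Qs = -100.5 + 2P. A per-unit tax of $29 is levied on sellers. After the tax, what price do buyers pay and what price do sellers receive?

Pre-tax equilibrium: P* = 77.5, Q* = 54.5.
Tax on sellers shifts supply to Qs = -100.5 + 2(P − 29) = -158.5 + 2P.
558.25 - 6.5P = -158.5 + 2P gives buyer price Pb = 2867/34; sellers receive Ps = 2867/34 − 29 = 1881/34.
New quantity: Q = 558.25 − 6.5(2867/34) = 345/34.

Buyers pay 2867/34, sellers receive 1881/34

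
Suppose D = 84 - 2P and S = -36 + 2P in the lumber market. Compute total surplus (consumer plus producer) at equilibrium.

Equilibrium: 84 - 2P = -36 + 2P gives P* = 30, Q* = 24.
Demand choke price: P = 42; supply starts at P = 18.
CS = ½(42 − 30)(24) = 144; PS = ½(30 − 18)(24) = 144.

Total surplus = 288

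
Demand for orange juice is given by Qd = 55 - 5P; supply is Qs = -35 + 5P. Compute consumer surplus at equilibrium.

Equilibrium: 55 - 5P = -35 + 5P gives P* = 9, Q* = 10.
Demand choke price (Qd = 0): P = 11.
CS = ½(11 − 9)(10) = 10.

Consumer surplus = 10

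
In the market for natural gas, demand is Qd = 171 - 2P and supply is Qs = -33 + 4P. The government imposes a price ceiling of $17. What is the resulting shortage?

Shortage = 102

Equilibrium price would be P* = 34, so the ceiling at 17 binds.
At P = 17: Qd = 171 − 2(17) = 137, Qs = -33 + 4(17) = 35.
Shortage = 137 − 35 = 102.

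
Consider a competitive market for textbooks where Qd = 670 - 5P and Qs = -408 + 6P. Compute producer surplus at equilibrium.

Equilibrium: 670 - 5P = -408 + 6P gives P* = 98, Q* = 180.
Supply starts at P = 68 (where Qs = 0).
PS = ½(98 − 68)(180) = 2700.

Producer surplus = 2700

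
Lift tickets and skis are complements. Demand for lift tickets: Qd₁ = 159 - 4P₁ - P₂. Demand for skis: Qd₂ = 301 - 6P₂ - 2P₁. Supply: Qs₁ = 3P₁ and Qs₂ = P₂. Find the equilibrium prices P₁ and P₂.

P₁ = 812/47, P₂ = 1789/47

Market 1: 159 - 4P₁ - P₂ = 3P₁ → 7P₁ + P₂ = 159.
Market 2: 7P₂ + 2P₁ = 301.
Eliminating P₂: 7×(1) − 1×(2) gives 47P₁ = 812, so P₁ = 812/47.
Back-substitute into (2): P₂ = (301 − 2×812/47) / 7 = 1789/47.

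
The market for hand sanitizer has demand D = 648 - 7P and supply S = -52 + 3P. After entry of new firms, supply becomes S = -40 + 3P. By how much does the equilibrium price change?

ΔP = -1.2

Original equilibrium: P* = 70, Q* = 158.
New equilibrium: 648 - 7P = -40 + 3P, so 688 = 10P and P' = 68.8; Q' = 648 − 7(68.8) = 166.4.
Change in price: 68.8 − 70 = -1.2.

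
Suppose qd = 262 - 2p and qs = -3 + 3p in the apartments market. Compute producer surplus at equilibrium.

Equilibrium: 262 - 2p = -3 + 3p gives p* = 53, q* = 156.
Supply starts at p = 1 (where qs = 0).
PS = ½(53 − 1)(156) = 4056.

Producer surplus = 4056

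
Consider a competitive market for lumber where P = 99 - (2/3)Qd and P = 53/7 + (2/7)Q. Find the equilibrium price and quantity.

P* = 35, Q* = 96

Set the two price expressions equal: 99 - (2/3)Q = 53/7 + (2/7)Q.
640/7 = (20/21)Q, so Q* = 96.
P* = 99 − (2/3)(96) = 35.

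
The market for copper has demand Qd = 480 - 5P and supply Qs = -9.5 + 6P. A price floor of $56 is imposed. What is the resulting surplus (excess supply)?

Surplus = 126.5

Equilibrium price would be P* = 44.5, so the floor at 56 binds.
At P = 56: Qd = 200, Qs = 326.5.
Surplus = 326.5 − 200 = 126.5.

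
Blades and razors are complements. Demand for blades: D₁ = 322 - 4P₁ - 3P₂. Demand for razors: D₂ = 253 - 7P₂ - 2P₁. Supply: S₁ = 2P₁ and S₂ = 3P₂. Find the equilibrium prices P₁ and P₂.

Market 1: 322 - 4P₁ - 3P₂ = 2P₁ → 6P₁ + 3P₂ = 322.
Market 2: 10P₂ + 2P₁ = 253.
Eliminating P₂: 10×(1) − 3×(2) gives 54P₁ = 2461, so P₁ = 2461/54.
Back-substitute into (2): P₂ = (253 − 2×2461/54) / 10 = 437/27.

P₁ = 2461/54, P₂ = 437/27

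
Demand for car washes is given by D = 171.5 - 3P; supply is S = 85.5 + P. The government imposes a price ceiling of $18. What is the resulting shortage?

Shortage = 14

Equilibrium price would be P* = 21.5, so the ceiling at 18 binds.
At P = 18: D = 171.5 − 3(18) = 117.5, S = 85.5 + 1(18) = 103.5.
Shortage = 117.5 − 103.5 = 14.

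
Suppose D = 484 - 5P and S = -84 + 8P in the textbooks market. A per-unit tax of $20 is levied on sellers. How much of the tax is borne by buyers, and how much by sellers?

Buyers bear 160/13, sellers bear 100/13

Pre-tax equilibrium: P* = 568/13, Q* = 3452/13.
Tax on sellers shifts supply to S = -84 + 8(P − 20) = -244 + 8P.
484 - 5P = -244 + 8P gives buyer price Pb = 56; sellers receive Ps = 56 − 20 = 36.
New quantity: Q = 484 − 5(56) = 204.
Buyer burden = 56 − 568/13 = 160/13; seller burden = 568/13 − 36 = 100/13.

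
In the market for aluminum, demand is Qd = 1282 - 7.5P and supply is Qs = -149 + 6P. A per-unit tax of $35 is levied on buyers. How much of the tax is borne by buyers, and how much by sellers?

Pre-tax equilibrium: P* = 106, Q* = 487.
Tax on buyers shifts demand to Qd = 1282 − 7.5(P + 35) = 1019.5 - 7.5P.
1019.5 - 7.5P = -149 + 6P gives seller price Ps = 779/9; buyers pay Pb = 779/9 + 35 = 1094/9.
New quantity: Q = 1282 − 7.5(1094/9) = 1111/3.
Buyer burden = 1094/9 − 106 = 140/9; seller burden = 106 − 779/9 = 175/9.

Buyers bear 140/9, sellers bear 175/9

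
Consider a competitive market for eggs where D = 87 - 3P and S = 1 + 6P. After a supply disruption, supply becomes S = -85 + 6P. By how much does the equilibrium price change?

Original equilibrium: P* = 86/9, Q* = 175/3.
New equilibrium: 87 - 3P = -85 + 6P, so 172 = 9P and P' = 172/9; Q' = 87 − 3(172/9) = 89/3.
Change in price: 172/9 − 86/9 = 86/9.

ΔP = 86/9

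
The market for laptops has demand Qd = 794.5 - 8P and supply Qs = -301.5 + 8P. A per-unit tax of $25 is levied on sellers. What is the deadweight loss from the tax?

Pre-tax equilibrium: P* = 68.5, Q* = 246.5.
Tax on sellers shifts supply to Qs = -301.5 + 8(P − 25) = -501.5 + 8P.
794.5 - 8P = -501.5 + 8P gives buyer price Pb = 81; sellers receive Ps = 81 − 25 = 56.
New quantity: Q = 794.5 − 8(81) = 146.5.
DWL = ½ × 25 × (246.5 − 146.5) = 1250.

Deadweight loss = 1250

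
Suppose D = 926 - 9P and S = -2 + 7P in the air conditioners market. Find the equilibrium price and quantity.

Set D = S: 926 - 9P = -2 + 7P.
928 = 16P, so P* = 58.
Q* = 926 − 9(58) = 404.

P* = 58, Q* = 404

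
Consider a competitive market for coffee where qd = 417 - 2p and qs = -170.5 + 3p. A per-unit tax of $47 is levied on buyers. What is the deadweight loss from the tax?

Deadweight loss = 1325.4

Pre-tax equilibrium: p* = 117.5, q* = 182.
Tax on buyers shifts demand to qd = 417 − 2(p + 47) = 323 - 2p.
323 - 2p = -170.5 + 3p gives seller price ps = 98.7; buyers pay pb = 98.7 + 47 = 145.7.
New quantity: q = 417 − 2(145.7) = 125.6.
DWL = ½ × 47 × (182 − 125.6) = 1325.4.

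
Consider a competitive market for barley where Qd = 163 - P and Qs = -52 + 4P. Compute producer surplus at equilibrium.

Equilibrium: 163 - P = -52 + 4P gives P* = 43, Q* = 120.
Supply starts at P = 13 (where Qs = 0).
PS = ½(43 − 13)(120) = 1800.

Producer surplus = 1800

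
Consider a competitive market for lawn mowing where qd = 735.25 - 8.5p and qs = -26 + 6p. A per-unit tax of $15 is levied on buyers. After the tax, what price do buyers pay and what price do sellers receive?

Buyers pay 3405/58, sellers receive 2535/58

Pre-tax equilibrium: p* = 52.5, q* = 289.
Tax on buyers shifts demand to qd = 735.25 − 8.5(p + 15) = 607.75 - 8.5p.
607.75 - 8.5p = -26 + 6p gives seller price ps = 2535/58; buyers pay pb = 2535/58 + 15 = 3405/58.
New quantity: q = 735.25 − 8.5(3405/58) = 6851/29.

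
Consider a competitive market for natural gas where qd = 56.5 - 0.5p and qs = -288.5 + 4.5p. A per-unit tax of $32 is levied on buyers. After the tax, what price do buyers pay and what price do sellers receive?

Buyers pay $97.8, sellers receive $65.8

Pre-tax equilibrium: p* = 69, q* = 22.
Tax on buyers shifts demand to qd = 56.5 − 0.5(p + 32) = 40.5 - 0.5p.
40.5 - 0.5p = -288.5 + 4.5p gives seller price ps = 65.8; buyers pay pb = 65.8 + 32 = 97.8.
New quantity: q = 56.5 − 0.5(97.8) = 7.6.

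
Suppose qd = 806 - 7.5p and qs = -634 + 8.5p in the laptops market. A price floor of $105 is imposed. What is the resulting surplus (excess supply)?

Equilibrium price would be p* = 90, so the floor at 105 binds.
At p = 105: qd = 18.5, qs = 258.5.
Surplus = 258.5 − 18.5 = 240.

Surplus = 240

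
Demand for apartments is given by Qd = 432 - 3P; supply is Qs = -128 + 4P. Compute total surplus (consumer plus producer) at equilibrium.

Total surplus = 10752

Equilibrium: 432 - 3P = -128 + 4P gives P* = 80, Q* = 192.
Demand choke price: P = 144; supply starts at P = 32.
CS = ½(144 − 80)(192) = 6144; PS = ½(80 − 32)(192) = 4608.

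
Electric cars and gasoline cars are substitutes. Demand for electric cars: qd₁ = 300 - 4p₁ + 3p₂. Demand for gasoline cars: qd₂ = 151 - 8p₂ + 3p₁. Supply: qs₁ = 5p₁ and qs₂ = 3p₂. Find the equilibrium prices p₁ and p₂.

p₁ = 41.7, p₂ = 25.1

Market 1: 300 - 4p₁ + 3p₂ = 5p₁ → 9p₁ - 3p₂ = 300.
Market 2: 11p₂ - 3p₁ = 151.
Eliminating p₂: 11×(1) + 3×(2) gives 90p₁ = 3753, so p₁ = 41.7.
Back-substitute into (2): p₂ = (151 + 3×41.7) / 11 = 25.1.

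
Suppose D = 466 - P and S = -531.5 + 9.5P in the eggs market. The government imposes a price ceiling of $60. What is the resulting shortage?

Shortage = 367.5

Equilibrium price would be P* = 95, so the ceiling at 60 binds.
At P = 60: D = 466 − 1(60) = 406, S = -531.5 + 9.5(60) = 38.5.
Shortage = 406 − 38.5 = 367.5.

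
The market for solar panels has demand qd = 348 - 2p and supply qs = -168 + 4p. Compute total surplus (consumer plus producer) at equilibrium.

Equilibrium: 348 - 2p = -168 + 4p gives p* = 86, q* = 176.
Demand choke price: p = 174; supply starts at p = 42.
CS = ½(174 − 86)(176) = 7744; PS = ½(86 − 42)(176) = 3872.

Total surplus = 11616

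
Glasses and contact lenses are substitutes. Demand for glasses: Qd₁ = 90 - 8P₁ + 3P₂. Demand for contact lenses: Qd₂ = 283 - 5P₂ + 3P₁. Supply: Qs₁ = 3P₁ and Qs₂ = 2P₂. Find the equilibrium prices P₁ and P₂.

P₁ = 21.75, P₂ = 49.75

Market 1: 90 - 8P₁ + 3P₂ = 3P₁ → 11P₁ - 3P₂ = 90.
Market 2: 7P₂ - 3P₁ = 283.
Eliminating P₂: 7×(1) + 3×(2) gives 68P₁ = 1479, so P₁ = 21.75.
Back-substitute into (2): P₂ = (283 + 3×21.75) / 7 = 49.75.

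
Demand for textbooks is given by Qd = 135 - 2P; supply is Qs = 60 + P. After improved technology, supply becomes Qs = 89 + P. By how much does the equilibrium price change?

Original equilibrium: P* = 25, Q* = 85.
New equilibrium: 135 - 2P = 89 + P, so 46 = 3P and P' = 46/3; Q' = 135 − 2(46/3) = 313/3.
Change in price: 46/3 − 25 = -29/3.

ΔP = -29/3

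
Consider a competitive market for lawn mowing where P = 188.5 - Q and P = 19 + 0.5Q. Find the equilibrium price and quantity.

Set the two price expressions equal: 188.5 - Q = 19 + 0.5Q.
169.5 = 1.5Q, so Q* = 113.
P* = 188.5 − (1)(113) = 75.5.

P* = 75.5, Q* = 113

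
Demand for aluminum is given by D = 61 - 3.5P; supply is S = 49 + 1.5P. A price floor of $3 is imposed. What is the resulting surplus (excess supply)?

Surplus = 3

Equilibrium price would be P* = 2.4, so the floor at 3 binds.
At P = 3: D = 50.5, S = 53.5.
Surplus = 53.5 − 50.5 = 3.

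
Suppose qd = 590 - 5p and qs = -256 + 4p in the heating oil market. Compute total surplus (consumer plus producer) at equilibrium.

Equilibrium: 590 - 5p = -256 + 4p gives p* = 94, q* = 120.
Demand choke price: p = 118; supply starts at p = 64.
CS = ½(118 − 94)(120) = 1440; PS = ½(94 − 64)(120) = 1800.

Total surplus = 3240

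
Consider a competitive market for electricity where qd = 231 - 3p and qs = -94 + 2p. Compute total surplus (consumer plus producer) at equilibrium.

Equilibrium: 231 - 3p = -94 + 2p gives p* = 65, q* = 36.
Demand choke price: p = 77; supply starts at p = 47.
CS = ½(77 − 65)(36) = 216; PS = ½(65 − 47)(36) = 324.

Total surplus = 540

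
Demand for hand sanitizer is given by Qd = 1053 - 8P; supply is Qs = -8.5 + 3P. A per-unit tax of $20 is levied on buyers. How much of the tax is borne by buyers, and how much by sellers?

Buyers bear 60/11, sellers bear 160/11

Pre-tax equilibrium: P* = 96.5, Q* = 281.
Tax on buyers shifts demand to Qd = 1053 − 8(P + 20) = 893 - 8P.
893 - 8P = -8.5 + 3P gives seller price Ps = 1803/22; buyers pay Pb = 1803/22 + 20 = 2243/22.
New quantity: Q = 1053 − 8(2243/22) = 2611/11.
Buyer burden = 2243/22 − 96.5 = 60/11; seller burden = 96.5 − 1803/22 = 160/11.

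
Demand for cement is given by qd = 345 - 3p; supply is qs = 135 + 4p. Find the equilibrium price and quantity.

Set qd = qs: 345 - 3p = 135 + 4p.
210 = 7p, so p* = 30.
q* = 345 − 3(30) = 255.

p* = 30, q* = 255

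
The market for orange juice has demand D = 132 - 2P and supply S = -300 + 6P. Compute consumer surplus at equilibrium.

Equilibrium: 132 - 2P = -300 + 6P gives P* = 54, Q* = 24.
Demand choke price (D = 0): P = 66.
CS = ½(66 − 54)(24) = 144.

Consumer surplus = 144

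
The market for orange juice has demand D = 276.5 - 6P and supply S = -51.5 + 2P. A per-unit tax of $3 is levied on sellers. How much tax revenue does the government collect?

Pre-tax equilibrium: P* = 41, Q* = 30.5.
Tax on sellers shifts supply to S = -51.5 + 2(P − 3) = -57.5 + 2P.
276.5 - 6P = -57.5 + 2P gives buyer price Pb = 41.75; sellers receive Ps = 41.75 − 3 = 38.75.
New quantity: Q = 276.5 − 6(41.75) = 26.
Revenue = 3 × 26 = 78.

Tax revenue = 78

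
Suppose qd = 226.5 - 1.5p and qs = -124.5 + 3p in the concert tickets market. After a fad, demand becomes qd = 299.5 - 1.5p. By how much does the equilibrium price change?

Δp = 146/9

Original equilibrium: p* = 78, q* = 109.5.
New equilibrium: 299.5 - 1.5p = -124.5 + 3p, so 424 = 4.5p and p' = 848/9; q' = 299.5 − 1.5(848/9) = 949/6.
Change in price: 848/9 − 78 = 146/9.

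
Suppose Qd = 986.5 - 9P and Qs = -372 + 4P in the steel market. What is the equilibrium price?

Set Qd = Qs: 986.5 - 9P = -372 + 4P.
1358.5 = 13P, so P* = 104.5.
Q* = 986.5 − 9(104.5) = 46.

P* = 104.5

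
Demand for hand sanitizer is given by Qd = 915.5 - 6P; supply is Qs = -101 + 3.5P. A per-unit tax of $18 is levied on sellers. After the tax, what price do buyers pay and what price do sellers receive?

Pre-tax equilibrium: P* = 107, Q* = 273.5.
Tax on sellers shifts supply to Qs = -101 + 3.5(P − 18) = -164 + 3.5P.
915.5 - 6P = -164 + 3.5P gives buyer price Pb = 2159/19; sellers receive Ps = 2159/19 − 18 = 1817/19.
New quantity: Q = 915.5 − 6(2159/19) = 8881/38.

Buyers pay 2159/19, sellers receive 1817/19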